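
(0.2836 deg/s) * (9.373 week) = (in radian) 2.806e+04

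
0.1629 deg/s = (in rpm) 0.02715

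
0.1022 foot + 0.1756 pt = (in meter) 0.03121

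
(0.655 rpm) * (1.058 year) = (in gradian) 1.457e+08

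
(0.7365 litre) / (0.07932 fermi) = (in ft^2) 9.994e+13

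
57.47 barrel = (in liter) 9137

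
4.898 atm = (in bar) 4.963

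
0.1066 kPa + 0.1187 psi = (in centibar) 0.925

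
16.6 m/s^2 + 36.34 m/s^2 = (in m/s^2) 52.94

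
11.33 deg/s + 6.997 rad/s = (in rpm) 68.7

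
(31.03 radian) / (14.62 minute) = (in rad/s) 0.03537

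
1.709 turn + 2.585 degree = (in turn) 1.716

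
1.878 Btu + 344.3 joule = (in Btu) 2.204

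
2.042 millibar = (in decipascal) 2042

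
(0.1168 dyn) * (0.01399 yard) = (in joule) 1.494e-08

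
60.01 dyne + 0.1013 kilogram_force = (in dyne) 9.94e+04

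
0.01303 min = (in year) 2.479e-08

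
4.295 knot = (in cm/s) 221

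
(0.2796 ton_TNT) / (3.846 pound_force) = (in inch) 2.692e+09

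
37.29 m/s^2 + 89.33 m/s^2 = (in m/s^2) 126.6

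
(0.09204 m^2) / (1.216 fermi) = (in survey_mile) 4.703e+10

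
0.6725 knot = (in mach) 0.001016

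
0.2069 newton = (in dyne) 2.069e+04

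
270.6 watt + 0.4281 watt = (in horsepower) 0.3635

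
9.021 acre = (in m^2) 3.651e+04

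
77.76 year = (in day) 2.838e+04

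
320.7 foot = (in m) 97.75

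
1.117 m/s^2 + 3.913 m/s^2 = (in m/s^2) 5.03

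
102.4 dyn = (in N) 0.001024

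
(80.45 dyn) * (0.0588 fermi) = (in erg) 4.73e-13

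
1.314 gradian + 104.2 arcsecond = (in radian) 0.02115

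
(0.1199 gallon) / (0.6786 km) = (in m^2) 6.688e-07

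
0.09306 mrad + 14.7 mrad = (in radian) 0.01479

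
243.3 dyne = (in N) 0.002433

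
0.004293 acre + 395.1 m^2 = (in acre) 0.1019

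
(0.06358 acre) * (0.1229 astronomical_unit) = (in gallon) 1.25e+15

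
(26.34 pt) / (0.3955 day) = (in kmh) 9.789e-07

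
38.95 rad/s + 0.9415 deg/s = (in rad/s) 38.97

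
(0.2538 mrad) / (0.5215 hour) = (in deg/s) 7.746e-06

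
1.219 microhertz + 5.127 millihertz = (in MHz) 5.128e-09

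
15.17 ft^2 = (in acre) 0.0003483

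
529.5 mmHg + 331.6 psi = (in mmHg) 1.768e+04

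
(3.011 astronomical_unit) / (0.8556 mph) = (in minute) 1.963e+10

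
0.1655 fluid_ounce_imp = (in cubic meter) 4.702e-06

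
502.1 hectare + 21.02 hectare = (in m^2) 5.231e+06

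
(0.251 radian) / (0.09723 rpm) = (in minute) 0.4109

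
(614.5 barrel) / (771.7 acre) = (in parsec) 1.014e-21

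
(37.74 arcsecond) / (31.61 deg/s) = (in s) 0.0003316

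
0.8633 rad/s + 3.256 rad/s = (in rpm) 39.34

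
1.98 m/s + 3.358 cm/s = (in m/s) 2.014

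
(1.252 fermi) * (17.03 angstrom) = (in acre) 5.269e-28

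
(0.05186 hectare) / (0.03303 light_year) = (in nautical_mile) 8.961e-16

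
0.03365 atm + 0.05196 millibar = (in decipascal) 3.415e+04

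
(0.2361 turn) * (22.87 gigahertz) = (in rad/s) 3.393e+10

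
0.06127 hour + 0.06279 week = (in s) 3.82e+04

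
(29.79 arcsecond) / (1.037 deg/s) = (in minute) 0.000133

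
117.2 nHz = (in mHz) 0.0001172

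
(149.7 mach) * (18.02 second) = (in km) 918.5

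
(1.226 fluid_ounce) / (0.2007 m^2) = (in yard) 0.0001976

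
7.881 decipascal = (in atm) 7.778e-06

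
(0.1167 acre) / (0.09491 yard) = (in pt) 1.543e+07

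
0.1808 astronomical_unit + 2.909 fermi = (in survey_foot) 8.874e+10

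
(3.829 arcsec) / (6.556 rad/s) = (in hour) 7.865e-10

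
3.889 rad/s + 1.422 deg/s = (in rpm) 37.37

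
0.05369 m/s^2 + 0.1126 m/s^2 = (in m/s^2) 0.1663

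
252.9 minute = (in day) 0.1756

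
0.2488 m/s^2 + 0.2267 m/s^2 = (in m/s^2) 0.4755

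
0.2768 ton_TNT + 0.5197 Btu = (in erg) 1.158e+16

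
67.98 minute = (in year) 0.0001293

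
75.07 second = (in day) 0.0008689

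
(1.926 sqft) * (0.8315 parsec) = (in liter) 4.591e+18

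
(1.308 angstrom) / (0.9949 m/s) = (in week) 2.174e-16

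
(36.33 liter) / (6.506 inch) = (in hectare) 2.198e-05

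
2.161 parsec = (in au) 4.457e+05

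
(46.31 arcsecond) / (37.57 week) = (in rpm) 9.436e-11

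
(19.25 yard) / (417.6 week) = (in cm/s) 6.969e-06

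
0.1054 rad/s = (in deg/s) 6.039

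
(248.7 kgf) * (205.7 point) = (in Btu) 0.1677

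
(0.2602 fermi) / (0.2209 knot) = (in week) 3.786e-21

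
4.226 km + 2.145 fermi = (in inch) 1.664e+05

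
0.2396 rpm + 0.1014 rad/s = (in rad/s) 0.1265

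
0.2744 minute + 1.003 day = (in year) 0.002748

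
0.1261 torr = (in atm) 0.0001659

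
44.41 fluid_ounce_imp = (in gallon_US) 0.3333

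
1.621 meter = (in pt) 4595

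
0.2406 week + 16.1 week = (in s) 9.883e+06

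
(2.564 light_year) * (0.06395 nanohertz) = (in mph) 3.47e+06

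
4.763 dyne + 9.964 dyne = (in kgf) 1.502e-05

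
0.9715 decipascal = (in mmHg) 0.0007287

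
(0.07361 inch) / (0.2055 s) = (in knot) 0.01769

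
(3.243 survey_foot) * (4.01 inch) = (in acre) 2.488e-05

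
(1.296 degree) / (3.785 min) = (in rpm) 0.0009511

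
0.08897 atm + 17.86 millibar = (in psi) 1.567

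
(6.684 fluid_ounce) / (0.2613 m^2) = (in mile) 4.701e-07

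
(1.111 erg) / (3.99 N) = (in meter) 2.784e-08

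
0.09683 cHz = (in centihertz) 0.09683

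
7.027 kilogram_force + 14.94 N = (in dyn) 8.385e+06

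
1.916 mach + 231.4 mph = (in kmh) 2721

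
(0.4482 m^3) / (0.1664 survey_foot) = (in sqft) 95.12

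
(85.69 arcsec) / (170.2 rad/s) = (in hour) 6.78e-10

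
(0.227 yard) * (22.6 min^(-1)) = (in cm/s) 7.818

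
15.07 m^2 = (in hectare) 0.001507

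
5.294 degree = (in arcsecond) 1.906e+04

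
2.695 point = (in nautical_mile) 5.134e-07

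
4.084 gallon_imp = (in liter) 18.57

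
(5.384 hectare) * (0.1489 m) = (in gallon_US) 2.118e+06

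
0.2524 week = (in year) 0.004841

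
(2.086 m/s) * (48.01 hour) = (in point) 1.022e+09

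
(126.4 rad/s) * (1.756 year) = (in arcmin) 2.406e+13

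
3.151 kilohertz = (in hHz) 31.51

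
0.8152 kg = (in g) 815.2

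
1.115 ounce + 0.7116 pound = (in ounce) 12.5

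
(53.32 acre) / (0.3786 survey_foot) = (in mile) 1162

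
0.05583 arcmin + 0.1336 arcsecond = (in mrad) 0.01689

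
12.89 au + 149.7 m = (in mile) 1.198e+09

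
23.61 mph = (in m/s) 10.55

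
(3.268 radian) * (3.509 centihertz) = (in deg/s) 6.57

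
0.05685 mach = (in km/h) 69.69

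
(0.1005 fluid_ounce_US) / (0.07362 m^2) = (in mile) 2.509e-08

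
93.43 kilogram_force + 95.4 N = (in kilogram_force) 103.2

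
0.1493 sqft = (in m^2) 0.01387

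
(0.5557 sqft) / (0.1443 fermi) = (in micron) 3.578e+20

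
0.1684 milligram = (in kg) 1.684e-07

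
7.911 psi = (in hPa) 545.4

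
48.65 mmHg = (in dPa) 6.486e+04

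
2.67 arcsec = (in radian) 1.294e-05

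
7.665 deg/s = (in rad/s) 0.1338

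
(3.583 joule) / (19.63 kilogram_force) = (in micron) 1.861e+04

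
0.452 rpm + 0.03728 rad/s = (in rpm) 0.808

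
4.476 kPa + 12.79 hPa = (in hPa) 57.55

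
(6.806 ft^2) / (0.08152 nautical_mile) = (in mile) 2.602e-06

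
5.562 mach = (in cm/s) 1.894e+05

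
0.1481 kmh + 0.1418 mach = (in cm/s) 4832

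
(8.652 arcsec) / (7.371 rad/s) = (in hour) 1.581e-09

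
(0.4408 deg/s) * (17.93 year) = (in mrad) 4.35e+09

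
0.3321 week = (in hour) 55.79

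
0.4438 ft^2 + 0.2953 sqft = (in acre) 1.697e-05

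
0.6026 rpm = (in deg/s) 3.616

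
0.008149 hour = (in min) 0.4889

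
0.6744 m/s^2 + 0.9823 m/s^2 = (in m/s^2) 1.657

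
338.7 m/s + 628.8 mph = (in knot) 1205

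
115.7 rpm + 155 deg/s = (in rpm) 141.5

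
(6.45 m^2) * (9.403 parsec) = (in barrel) 1.177e+19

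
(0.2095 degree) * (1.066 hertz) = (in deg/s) 0.2233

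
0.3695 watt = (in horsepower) 0.0004955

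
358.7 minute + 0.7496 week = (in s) 4.749e+05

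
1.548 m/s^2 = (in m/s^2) 1.548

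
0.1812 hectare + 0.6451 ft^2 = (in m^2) 1812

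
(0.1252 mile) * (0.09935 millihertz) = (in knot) 0.03891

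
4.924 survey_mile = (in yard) 8666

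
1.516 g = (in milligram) 1516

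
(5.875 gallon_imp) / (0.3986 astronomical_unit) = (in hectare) 4.479e-17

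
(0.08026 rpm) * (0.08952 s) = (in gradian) 0.0479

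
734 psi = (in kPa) 5061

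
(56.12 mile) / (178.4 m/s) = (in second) 506.3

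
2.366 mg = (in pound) 5.216e-06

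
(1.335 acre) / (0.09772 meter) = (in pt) 1.567e+08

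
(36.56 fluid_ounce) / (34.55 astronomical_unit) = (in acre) 5.169e-20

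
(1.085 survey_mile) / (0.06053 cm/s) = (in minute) 4.808e+04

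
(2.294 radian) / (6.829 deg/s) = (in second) 19.25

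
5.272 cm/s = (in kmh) 0.1898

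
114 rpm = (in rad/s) 11.94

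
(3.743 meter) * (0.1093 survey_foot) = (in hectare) 1.247e-05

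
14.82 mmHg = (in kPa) 1.976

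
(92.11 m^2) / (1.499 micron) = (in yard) 6.72e+07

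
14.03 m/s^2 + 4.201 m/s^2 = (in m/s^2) 18.23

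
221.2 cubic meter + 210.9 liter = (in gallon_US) 5.849e+04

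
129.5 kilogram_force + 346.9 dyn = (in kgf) 129.5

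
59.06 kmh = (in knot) 31.89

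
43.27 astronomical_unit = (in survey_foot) 2.124e+13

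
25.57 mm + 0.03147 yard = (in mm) 54.35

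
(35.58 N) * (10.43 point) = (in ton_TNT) 3.129e-11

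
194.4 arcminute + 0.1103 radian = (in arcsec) 3.442e+04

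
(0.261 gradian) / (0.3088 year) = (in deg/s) 2.412e-08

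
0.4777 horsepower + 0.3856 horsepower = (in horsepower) 0.8633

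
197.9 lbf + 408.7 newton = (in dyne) 1.289e+08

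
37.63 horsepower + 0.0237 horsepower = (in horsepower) 37.65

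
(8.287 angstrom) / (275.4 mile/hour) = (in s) 6.731e-12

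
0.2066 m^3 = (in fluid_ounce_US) 6986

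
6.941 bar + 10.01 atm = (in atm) 16.86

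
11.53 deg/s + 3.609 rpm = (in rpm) 5.531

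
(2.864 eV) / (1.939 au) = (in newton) 1.582e-30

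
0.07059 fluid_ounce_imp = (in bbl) 1.262e-05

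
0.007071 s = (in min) 0.0001179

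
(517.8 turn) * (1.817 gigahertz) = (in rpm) 5.645e+13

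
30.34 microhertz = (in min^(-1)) 0.00182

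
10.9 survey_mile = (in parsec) 5.685e-13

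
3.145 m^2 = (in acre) 0.0007771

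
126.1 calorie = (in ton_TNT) 1.261e-07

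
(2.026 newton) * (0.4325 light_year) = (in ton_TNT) 1.981e+06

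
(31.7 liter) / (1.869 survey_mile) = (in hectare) 1.054e-09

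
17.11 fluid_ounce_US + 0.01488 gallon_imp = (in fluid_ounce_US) 19.4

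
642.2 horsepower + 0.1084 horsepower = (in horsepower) 642.3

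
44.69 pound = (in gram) 2.027e+04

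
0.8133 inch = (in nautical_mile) 1.115e-05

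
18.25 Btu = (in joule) 1.925e+04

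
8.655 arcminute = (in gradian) 0.1603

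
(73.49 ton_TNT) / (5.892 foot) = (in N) 1.712e+11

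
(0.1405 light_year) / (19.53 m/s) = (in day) 7.877e+08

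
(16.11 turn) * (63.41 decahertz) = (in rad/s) 6.418e+04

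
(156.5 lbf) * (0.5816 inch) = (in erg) 1.028e+08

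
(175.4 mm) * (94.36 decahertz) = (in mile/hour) 370.2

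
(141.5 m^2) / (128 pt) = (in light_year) 3.312e-13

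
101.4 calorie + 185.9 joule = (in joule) 610.2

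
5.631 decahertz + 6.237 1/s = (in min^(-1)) 3753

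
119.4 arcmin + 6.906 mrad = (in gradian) 2.651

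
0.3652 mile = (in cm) 5.877e+04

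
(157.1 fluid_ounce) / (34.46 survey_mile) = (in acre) 2.07e-11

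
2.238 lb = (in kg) 1.015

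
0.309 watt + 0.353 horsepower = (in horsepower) 0.3534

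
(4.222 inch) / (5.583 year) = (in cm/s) 6.091e-08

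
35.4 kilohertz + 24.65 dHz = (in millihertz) 3.54e+07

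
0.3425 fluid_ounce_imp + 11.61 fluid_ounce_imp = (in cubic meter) 0.0003396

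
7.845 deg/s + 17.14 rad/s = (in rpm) 165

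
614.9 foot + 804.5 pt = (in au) 1.255e-09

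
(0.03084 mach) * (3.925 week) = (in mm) 2.493e+10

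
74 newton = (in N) 74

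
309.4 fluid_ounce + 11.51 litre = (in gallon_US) 5.458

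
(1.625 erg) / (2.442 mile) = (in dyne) 4.135e-06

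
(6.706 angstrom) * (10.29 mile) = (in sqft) 0.0001195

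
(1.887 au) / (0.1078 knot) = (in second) 5.09e+12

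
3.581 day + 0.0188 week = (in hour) 89.1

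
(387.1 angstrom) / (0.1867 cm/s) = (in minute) 3.456e-07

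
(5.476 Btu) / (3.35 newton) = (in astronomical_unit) 1.153e-08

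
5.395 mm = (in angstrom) 5.395e+07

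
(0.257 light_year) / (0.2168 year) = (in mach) 1.044e+06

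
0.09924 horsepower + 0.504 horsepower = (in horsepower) 0.6032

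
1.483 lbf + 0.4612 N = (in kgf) 0.7197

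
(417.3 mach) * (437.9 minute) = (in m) 3.733e+09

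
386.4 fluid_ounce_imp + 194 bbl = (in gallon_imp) 6787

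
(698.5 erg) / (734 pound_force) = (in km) 2.139e-11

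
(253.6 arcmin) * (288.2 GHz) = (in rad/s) 2.126e+10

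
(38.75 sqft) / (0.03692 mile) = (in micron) 6.059e+04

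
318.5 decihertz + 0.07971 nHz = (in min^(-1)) 1911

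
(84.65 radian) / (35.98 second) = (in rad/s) 2.353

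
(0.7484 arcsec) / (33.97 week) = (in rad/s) 1.766e-13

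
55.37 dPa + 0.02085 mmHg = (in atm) 8.208e-05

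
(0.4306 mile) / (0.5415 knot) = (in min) 41.46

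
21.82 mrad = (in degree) 1.25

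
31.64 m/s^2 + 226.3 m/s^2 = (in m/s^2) 257.9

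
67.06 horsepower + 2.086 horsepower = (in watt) 5.156e+04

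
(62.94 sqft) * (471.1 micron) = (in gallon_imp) 0.6059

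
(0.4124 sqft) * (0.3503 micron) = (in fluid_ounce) 0.0004538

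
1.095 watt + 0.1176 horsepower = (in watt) 88.79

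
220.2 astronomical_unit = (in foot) 1.081e+14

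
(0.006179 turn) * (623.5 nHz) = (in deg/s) 1.387e-06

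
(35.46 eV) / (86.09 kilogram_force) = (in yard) 7.359e-21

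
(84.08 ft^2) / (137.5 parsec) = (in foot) 6.04e-18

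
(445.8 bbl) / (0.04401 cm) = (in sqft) 1.733e+06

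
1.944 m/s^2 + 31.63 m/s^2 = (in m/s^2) 33.57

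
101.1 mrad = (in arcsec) 2.085e+04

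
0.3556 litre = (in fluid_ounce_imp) 12.52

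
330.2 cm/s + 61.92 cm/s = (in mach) 0.01152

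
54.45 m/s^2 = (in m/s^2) 54.45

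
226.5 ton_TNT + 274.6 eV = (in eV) 5.915e+30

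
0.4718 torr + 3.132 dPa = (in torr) 0.4741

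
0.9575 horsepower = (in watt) 714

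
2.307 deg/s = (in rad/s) 0.04026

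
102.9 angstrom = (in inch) 4.051e-07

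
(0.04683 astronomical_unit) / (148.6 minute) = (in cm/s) 7.857e+07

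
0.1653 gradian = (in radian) 0.002597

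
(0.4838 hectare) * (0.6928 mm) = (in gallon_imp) 737.3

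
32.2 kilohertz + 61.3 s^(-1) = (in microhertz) 3.226e+10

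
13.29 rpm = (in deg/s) 79.74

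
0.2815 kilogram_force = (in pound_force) 0.6206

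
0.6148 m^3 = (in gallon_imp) 135.2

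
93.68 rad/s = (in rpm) 894.6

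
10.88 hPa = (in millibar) 10.88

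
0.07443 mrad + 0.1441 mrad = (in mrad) 0.2185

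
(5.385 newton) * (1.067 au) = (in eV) 5.365e+30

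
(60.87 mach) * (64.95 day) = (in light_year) 1.229e-05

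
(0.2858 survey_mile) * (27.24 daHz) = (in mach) 368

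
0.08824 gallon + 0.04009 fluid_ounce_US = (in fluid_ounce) 11.33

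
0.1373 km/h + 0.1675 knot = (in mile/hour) 0.2781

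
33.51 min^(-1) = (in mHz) 558.5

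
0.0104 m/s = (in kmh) 0.03744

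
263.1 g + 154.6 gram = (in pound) 0.9209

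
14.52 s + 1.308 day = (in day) 1.308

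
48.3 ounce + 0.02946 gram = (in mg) 1.369e+06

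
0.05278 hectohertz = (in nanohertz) 5.278e+09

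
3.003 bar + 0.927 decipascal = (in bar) 3.003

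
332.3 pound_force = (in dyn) 1.478e+08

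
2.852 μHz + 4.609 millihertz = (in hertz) 0.004612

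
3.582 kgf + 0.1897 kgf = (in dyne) 3.699e+06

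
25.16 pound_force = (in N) 111.9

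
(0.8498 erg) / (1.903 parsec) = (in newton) 1.447e-24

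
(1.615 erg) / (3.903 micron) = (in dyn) 4138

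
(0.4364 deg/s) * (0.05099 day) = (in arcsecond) 6.921e+06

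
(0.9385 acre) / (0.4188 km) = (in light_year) 9.586e-16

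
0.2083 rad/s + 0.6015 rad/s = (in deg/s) 46.4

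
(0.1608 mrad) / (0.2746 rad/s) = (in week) 9.682e-10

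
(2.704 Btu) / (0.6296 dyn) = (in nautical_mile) 2.447e+05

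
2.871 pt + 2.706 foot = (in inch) 32.51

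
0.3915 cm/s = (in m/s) 0.003915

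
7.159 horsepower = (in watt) 5338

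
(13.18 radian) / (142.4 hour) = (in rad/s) 2.571e-05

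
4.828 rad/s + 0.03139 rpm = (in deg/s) 276.8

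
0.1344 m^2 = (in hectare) 1.344e-05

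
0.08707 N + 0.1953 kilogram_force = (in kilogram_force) 0.2042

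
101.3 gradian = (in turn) 0.2533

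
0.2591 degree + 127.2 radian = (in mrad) 1.272e+05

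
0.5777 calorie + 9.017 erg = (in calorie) 0.5777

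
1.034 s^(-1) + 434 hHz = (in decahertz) 4340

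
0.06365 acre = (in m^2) 257.6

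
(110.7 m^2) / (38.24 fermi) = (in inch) 1.14e+17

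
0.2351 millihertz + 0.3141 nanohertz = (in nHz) 2.351e+05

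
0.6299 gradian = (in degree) 0.5669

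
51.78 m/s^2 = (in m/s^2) 51.78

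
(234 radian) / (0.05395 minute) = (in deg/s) 4142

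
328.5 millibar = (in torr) 246.4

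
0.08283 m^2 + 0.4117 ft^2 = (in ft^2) 1.303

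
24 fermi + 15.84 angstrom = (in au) 1.059e-20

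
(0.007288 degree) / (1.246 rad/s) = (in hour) 2.836e-08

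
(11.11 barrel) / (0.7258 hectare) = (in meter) 0.0002434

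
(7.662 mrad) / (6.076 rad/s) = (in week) 2.085e-09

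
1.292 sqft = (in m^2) 0.12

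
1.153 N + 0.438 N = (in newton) 1.591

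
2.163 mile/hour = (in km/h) 3.481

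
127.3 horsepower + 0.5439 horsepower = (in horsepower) 127.8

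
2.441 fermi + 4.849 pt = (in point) 4.849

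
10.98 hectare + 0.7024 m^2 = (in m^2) 1.098e+05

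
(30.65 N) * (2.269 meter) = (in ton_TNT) 1.662e-08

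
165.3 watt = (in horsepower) 0.2217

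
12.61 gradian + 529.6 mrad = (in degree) 41.69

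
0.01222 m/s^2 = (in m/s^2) 0.01222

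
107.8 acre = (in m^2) 4.363e+05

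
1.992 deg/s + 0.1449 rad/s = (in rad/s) 0.1797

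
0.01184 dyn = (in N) 1.184e-07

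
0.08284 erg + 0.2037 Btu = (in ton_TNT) 5.137e-08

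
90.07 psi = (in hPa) 6210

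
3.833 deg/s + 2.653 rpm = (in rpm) 3.292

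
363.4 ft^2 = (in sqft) 363.4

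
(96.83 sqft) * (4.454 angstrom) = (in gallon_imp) 8.814e-07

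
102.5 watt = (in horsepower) 0.1375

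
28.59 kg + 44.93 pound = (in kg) 48.97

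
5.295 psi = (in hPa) 365.1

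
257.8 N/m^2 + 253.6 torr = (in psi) 4.941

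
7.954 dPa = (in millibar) 0.007954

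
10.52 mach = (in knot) 6963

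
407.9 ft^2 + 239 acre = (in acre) 239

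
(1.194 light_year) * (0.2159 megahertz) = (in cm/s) 2.439e+23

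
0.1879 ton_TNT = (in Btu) 7.451e+05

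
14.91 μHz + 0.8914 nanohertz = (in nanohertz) 1.491e+04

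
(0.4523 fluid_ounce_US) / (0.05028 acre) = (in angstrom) 657.4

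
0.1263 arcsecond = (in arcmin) 0.002105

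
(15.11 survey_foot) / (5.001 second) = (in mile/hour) 2.06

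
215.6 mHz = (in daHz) 0.02156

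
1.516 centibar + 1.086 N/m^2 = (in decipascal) 1.517e+04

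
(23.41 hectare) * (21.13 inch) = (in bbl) 7.903e+05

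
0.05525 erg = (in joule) 5.525e-09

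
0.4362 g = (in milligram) 436.2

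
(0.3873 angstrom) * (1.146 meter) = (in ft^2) 4.778e-10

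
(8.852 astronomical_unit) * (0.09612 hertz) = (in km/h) 4.582e+11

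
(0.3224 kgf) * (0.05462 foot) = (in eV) 3.285e+17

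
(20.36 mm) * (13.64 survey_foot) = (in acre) 2.092e-05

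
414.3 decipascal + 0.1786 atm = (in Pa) 1.814e+04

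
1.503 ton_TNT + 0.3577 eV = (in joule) 6.289e+09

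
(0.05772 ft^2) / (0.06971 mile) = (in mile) 2.97e-08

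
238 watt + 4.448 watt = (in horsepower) 0.3251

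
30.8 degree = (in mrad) 537.6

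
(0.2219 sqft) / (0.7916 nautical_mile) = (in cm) 0.001406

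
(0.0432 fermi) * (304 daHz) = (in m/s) 1.313e-13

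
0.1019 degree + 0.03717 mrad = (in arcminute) 6.242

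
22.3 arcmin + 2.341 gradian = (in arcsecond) 8923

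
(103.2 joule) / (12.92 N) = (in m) 7.988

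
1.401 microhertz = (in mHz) 0.001401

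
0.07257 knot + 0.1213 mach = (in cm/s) 4134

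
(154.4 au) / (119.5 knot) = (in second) 3.757e+11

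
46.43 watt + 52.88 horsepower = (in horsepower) 52.94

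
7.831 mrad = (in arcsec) 1615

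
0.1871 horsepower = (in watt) 139.5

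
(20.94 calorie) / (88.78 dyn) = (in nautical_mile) 53.29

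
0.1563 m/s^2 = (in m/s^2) 0.1563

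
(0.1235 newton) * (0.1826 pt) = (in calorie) 1.901e-06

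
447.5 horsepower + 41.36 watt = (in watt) 3.337e+05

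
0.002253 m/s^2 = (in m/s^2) 0.002253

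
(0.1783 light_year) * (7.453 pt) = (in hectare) 4.435e+08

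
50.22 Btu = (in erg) 5.298e+11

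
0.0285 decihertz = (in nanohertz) 2.85e+06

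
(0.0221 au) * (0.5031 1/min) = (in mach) 8.141e+04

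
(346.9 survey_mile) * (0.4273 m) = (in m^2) 2.386e+05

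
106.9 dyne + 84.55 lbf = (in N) 376.1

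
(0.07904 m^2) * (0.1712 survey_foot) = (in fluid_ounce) 139.5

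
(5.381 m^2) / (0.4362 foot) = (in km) 0.04047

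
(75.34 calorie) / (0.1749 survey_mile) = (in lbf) 0.2518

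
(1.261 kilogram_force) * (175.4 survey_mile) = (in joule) 3.491e+06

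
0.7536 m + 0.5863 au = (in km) 8.771e+07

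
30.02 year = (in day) 1.096e+04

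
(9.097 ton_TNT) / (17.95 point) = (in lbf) 1.351e+12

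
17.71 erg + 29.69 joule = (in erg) 2.969e+08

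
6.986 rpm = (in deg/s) 41.92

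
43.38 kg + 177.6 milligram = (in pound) 95.64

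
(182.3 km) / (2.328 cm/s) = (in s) 7.831e+06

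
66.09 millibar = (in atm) 0.06523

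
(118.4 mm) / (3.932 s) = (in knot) 0.05853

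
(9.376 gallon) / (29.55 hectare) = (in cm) 1.201e-05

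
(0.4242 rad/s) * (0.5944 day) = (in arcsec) 4.494e+09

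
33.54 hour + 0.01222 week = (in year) 0.004063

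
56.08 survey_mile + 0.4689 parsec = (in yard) 1.582e+16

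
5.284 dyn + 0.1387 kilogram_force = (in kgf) 0.1387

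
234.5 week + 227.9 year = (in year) 232.4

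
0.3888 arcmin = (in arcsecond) 23.33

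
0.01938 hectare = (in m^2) 193.8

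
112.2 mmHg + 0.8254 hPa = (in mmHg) 112.8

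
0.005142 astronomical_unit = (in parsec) 2.493e-08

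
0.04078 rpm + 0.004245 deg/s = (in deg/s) 0.2489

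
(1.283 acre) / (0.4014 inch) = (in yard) 5.569e+05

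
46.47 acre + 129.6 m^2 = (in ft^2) 2.026e+06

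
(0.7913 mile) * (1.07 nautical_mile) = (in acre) 623.6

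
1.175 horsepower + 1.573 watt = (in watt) 877.8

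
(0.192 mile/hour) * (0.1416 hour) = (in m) 43.75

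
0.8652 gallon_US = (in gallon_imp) 0.7204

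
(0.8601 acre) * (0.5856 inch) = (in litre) 5.177e+04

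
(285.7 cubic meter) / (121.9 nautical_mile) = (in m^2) 0.001266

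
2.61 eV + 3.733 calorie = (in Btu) 0.0148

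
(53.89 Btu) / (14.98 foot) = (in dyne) 1.245e+09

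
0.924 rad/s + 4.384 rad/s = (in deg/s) 304.1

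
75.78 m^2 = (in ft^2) 815.7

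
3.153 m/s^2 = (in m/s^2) 3.153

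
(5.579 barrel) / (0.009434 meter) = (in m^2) 94.02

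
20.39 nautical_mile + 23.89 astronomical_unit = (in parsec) 0.0001158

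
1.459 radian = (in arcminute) 5016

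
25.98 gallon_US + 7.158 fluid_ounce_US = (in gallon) 26.04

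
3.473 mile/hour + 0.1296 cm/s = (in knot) 3.02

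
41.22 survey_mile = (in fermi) 6.634e+19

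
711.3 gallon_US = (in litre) 2693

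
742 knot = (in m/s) 381.7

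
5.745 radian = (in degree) 329.2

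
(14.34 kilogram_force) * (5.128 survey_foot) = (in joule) 219.8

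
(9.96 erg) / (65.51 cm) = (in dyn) 0.152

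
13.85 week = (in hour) 2327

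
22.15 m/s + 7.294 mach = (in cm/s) 2.506e+05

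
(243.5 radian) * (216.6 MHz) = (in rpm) 5.036e+11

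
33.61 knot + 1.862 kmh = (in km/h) 64.11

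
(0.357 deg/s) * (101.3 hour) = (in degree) 1.302e+05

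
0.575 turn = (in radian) 3.613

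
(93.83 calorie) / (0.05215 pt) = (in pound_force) 4.797e+06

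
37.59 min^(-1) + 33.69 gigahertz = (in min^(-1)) 2.021e+12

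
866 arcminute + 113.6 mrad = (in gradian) 23.27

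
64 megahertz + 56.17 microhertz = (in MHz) 64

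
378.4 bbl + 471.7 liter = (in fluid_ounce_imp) 2.134e+06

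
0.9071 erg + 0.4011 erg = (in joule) 1.308e-07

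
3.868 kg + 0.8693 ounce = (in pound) 8.582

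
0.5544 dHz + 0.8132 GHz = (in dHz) 8.132e+09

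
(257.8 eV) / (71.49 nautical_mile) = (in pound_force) 7.013e-23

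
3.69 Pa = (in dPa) 36.9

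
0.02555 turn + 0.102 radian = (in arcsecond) 5.415e+04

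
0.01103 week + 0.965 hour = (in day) 0.1174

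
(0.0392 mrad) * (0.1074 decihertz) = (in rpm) 4.02e-06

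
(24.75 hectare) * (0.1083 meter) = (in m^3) 2.68e+04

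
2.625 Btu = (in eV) 1.729e+22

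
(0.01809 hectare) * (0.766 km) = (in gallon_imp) 3.048e+07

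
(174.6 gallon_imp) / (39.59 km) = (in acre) 4.954e-09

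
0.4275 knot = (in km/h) 0.7917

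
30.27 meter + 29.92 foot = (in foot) 129.2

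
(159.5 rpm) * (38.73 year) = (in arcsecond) 4.208e+15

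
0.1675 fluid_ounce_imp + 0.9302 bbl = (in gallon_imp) 32.53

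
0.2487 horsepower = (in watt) 185.5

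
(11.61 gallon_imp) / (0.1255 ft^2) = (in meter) 4.527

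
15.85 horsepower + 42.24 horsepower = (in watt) 4.332e+04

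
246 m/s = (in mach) 0.7225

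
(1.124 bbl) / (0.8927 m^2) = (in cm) 20.02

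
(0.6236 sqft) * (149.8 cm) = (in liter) 86.79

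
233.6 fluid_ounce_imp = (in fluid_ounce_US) 224.4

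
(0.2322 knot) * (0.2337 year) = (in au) 5.885e-06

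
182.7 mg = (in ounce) 0.006445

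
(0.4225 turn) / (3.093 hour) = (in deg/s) 0.01366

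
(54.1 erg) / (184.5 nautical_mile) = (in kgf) 1.615e-12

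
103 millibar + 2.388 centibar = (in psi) 1.84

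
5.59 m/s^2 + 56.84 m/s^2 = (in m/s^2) 62.43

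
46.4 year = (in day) 1.694e+04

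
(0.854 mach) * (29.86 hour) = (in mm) 3.126e+10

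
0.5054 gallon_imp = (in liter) 2.298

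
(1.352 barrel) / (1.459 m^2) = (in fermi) 1.473e+14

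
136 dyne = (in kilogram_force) 0.0001387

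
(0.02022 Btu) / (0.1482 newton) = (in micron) 1.439e+08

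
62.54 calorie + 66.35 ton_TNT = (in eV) 1.733e+30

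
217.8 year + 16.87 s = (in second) 6.869e+09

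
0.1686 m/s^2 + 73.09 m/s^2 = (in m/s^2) 73.26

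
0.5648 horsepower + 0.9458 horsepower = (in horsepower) 1.511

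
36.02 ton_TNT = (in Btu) 1.428e+08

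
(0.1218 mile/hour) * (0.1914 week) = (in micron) 6.303e+09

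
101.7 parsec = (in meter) 3.138e+18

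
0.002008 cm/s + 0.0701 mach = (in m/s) 23.87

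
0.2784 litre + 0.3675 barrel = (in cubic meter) 0.05871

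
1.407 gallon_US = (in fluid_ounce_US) 180.1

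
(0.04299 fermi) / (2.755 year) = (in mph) 1.107e-24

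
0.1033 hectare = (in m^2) 1033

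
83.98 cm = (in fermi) 8.398e+14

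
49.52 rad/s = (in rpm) 472.9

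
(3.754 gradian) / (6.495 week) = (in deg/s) 8.601e-07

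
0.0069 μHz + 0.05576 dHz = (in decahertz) 0.0005576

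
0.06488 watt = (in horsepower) 8.701e-05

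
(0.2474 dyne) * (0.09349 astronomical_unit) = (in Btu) 32.8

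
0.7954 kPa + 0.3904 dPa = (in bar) 0.007954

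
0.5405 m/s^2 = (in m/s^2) 0.5405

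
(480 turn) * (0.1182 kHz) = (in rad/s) 3.565e+05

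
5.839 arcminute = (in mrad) 1.698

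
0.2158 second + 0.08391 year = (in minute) 4.41e+04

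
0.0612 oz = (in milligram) 1735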